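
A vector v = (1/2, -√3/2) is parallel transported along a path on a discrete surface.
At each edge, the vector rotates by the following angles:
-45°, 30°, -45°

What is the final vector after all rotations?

Total rotation: (-45°) + 30° + (-45°) = -60°. Final vector: (-0.5000, -0.8660)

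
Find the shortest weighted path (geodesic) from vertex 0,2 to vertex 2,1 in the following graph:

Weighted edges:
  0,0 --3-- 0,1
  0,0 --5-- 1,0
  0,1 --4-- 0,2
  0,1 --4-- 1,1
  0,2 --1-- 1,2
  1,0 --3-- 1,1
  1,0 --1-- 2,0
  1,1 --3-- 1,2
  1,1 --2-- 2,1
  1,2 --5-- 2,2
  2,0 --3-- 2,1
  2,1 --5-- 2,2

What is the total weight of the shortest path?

Shortest path: 0,2 → 1,2 → 1,1 → 2,1, total weight = 6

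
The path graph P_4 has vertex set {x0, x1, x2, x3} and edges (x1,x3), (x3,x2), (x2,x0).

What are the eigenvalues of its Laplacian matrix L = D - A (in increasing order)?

The path graph P_n has Laplacian eigenvalues λ_k = 2 − 2cos(kπ/n), k = 0, 1, …, n−1. Here n = 4:
k=0: 2 − 2cos(0) = 0.0; k=1: 2 − 2cos(π/4) = 0.5858; k=2: 2 − 2cos(π/2) = 2.0; k=3: 2 − 2cos(3π/4) = 3.4142.
Laplacian eigenvalues (increasing order): [0.0, 0.5858, 2.0, 3.4142]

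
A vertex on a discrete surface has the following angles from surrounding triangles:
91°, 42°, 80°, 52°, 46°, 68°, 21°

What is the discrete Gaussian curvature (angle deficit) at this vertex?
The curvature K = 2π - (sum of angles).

Sum of angles = 400°. K = 360° - 400° = -40° = -2π/9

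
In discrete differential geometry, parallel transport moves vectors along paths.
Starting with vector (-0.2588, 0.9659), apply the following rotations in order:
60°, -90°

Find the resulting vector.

Total rotation: 60° + (-90°) = -30°. Final vector: (0.2588, 0.9659)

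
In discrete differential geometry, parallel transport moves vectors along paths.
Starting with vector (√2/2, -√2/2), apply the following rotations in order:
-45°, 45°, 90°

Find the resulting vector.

Total rotation: (-45°) + 45° + 90° = 90°. Final vector: (0.7071, 0.7071)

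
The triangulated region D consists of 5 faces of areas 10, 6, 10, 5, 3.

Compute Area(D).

10 + 6 + 10 + 5 + 3 = 34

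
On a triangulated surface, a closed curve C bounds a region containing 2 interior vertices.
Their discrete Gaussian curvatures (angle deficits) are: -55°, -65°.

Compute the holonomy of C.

Holonomy = total enclosed curvature = (-55°) + (-65°) = -120°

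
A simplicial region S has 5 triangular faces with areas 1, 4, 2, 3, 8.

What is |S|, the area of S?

1 + 4 + 2 + 3 + 8 = 18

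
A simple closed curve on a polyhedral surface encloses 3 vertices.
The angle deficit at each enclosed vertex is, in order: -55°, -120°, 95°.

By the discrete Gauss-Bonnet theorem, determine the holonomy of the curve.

Holonomy = total enclosed curvature = (-55°) + (-120°) + 95° = -80°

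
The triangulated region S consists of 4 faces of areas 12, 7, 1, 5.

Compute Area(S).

12 + 7 + 1 + 5 = 25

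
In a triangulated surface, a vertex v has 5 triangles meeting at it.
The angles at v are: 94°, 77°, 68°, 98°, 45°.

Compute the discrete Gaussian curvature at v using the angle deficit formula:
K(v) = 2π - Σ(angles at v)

Sum of angles = 382°. K = 360° - 382° = -22° = -11π/90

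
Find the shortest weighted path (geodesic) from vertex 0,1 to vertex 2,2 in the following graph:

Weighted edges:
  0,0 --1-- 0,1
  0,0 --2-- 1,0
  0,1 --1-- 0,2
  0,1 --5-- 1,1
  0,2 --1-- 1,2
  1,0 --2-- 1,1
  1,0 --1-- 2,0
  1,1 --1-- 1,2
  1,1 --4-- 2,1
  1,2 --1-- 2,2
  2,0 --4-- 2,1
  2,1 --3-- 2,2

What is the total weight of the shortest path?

Shortest path: 0,1 → 0,2 → 1,2 → 2,2, total weight = 3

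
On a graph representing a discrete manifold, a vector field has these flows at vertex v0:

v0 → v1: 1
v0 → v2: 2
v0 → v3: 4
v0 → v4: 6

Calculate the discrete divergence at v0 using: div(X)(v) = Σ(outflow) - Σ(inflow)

Divergence = sum of outgoing flows = 1 + 2 + 4 + 6 = 13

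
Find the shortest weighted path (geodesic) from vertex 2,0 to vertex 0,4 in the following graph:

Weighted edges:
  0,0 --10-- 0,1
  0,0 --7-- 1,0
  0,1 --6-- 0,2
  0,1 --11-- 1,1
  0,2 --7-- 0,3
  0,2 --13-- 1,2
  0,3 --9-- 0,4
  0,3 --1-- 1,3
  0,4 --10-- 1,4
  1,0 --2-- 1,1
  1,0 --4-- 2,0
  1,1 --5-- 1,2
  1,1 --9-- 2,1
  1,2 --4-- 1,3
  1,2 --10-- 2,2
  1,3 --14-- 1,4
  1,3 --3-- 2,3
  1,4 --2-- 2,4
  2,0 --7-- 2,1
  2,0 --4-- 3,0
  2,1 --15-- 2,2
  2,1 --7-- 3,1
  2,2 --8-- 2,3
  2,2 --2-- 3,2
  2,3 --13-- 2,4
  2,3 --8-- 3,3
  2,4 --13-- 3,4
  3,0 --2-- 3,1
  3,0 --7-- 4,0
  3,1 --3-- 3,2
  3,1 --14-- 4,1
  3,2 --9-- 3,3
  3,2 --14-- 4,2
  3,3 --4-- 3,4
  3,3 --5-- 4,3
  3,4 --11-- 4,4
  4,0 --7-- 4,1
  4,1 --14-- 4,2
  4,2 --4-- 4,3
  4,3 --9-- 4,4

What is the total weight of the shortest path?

Shortest path: 2,0 → 1,0 → 1,1 → 1,2 → 1,3 → 0,3 → 0,4, total weight = 25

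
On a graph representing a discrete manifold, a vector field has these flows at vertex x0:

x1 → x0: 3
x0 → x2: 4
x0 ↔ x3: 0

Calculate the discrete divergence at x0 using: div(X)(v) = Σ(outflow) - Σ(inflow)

Divergence = sum of outgoing flows = (-3) + 4 + 0 = 1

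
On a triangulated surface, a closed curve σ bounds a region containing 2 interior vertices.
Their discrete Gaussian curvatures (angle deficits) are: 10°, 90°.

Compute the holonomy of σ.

Holonomy = total enclosed curvature = 10° + 90° = 100°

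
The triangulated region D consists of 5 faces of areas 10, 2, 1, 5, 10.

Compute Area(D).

10 + 2 + 1 + 5 + 10 = 28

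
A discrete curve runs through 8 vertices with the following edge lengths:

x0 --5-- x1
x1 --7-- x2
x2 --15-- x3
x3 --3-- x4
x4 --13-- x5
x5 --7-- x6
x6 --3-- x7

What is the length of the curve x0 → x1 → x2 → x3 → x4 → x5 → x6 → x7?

Arc length = 5 + 7 + 15 + 3 + 13 + 7 + 3 = 53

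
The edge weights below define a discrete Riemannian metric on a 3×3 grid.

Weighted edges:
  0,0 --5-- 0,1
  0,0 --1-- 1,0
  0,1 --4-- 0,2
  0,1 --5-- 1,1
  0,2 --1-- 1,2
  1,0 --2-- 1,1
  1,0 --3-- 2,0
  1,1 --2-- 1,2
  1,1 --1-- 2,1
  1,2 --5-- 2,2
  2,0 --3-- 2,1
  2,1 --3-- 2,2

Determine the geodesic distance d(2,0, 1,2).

Shortest path: 2,0 → 2,1 → 1,1 → 1,2, total weight = 6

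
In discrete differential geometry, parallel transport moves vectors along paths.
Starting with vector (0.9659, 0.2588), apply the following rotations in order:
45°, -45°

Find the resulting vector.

Total rotation: 45° + (-45°) = 0°. Final vector: (0.9659, 0.2588)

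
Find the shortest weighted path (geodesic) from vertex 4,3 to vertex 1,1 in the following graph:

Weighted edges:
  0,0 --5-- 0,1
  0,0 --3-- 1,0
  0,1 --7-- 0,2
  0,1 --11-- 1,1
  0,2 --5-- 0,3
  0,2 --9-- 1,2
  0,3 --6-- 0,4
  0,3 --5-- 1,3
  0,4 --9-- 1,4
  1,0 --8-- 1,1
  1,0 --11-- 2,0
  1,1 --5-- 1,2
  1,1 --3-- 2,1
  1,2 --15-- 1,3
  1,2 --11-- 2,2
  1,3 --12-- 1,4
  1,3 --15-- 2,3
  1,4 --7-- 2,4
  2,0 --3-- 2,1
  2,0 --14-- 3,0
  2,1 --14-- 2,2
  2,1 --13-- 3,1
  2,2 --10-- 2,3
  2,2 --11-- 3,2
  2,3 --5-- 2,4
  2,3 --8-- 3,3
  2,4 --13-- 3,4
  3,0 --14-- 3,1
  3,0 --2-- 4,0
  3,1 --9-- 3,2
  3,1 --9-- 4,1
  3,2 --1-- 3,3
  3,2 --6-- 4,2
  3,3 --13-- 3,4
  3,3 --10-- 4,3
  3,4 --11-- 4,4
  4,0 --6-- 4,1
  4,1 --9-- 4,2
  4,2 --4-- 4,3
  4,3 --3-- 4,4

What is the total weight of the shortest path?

Shortest path: 4,3 → 4,2 → 3,2 → 3,1 → 2,1 → 1,1, total weight = 35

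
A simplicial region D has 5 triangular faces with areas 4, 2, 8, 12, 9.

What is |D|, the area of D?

4 + 2 + 8 + 12 + 9 = 35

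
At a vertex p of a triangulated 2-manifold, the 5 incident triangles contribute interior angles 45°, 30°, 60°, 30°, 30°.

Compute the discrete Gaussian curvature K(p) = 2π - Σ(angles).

Sum of angles = 195°. K = 360° - 195° = 165° = 11π/12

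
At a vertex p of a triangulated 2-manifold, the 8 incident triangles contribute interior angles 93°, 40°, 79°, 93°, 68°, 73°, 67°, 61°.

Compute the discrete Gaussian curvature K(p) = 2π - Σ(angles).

Sum of angles = 574°. K = 360° - 574° = -214° = -107π/90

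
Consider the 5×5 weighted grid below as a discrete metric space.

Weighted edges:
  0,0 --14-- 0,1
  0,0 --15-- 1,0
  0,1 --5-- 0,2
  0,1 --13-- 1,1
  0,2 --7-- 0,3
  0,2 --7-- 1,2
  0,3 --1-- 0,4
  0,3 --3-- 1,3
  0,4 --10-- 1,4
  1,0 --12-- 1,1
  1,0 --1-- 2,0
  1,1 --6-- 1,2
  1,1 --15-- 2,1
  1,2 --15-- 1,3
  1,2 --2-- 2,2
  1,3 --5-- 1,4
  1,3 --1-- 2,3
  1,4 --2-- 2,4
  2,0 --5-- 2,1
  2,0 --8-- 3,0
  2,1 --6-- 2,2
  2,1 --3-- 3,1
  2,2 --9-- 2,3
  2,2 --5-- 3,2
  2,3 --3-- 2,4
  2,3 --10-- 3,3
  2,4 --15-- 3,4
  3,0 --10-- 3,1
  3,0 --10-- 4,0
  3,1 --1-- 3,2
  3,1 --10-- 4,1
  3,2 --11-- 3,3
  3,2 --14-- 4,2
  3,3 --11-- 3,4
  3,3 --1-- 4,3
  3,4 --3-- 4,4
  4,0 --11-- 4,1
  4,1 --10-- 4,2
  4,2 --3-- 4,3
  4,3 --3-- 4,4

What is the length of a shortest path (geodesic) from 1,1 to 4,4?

Shortest path: 1,1 → 1,2 → 2,2 → 3,2 → 3,3 → 4,3 → 4,4, total weight = 28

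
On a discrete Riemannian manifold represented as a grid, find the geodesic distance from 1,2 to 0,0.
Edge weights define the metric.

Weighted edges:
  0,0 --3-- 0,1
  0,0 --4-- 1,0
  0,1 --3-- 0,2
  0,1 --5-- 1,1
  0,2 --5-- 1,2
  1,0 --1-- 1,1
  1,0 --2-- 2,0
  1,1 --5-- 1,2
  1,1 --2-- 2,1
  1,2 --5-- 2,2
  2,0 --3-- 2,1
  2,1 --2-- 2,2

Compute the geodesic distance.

Shortest path: 1,2 → 1,1 → 1,0 → 0,0, total weight = 10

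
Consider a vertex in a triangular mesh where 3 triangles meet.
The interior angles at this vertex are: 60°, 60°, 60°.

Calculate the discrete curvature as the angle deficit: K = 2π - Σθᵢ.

Sum of angles = 180°. K = 360° - 180° = 180° = π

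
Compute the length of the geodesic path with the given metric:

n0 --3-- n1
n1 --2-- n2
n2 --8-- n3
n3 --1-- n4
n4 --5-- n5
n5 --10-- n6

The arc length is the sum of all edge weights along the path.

Arc length = 3 + 2 + 8 + 1 + 5 + 10 = 29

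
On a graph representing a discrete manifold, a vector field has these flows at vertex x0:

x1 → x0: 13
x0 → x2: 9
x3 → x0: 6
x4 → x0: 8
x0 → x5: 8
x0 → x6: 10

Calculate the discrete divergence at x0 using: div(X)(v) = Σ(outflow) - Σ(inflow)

Divergence = sum of outgoing flows = (-13) + 9 + (-6) + (-8) + 8 + 10 = 0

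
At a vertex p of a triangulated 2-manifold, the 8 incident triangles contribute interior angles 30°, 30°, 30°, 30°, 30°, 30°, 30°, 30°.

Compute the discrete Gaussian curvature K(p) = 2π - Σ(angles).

Sum of angles = 240°. K = 360° - 240° = 120°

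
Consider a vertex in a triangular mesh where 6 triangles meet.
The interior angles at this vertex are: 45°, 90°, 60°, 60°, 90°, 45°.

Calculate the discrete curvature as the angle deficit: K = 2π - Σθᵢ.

Sum of angles = 390°. K = 360° - 390° = -30° = -π/6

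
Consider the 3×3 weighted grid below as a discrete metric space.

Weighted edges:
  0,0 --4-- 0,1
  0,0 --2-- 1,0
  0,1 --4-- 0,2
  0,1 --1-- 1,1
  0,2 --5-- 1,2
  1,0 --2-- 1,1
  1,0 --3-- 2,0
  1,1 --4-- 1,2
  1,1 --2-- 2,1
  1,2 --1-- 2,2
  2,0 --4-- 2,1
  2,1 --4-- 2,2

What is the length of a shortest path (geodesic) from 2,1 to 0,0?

Shortest path: 2,1 → 1,1 → 1,0 → 0,0, total weight = 6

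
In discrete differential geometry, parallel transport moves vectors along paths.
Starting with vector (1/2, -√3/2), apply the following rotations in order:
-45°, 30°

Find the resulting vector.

Total rotation: (-45°) + 30° = -15°. Final vector: (0.2588, -0.9659)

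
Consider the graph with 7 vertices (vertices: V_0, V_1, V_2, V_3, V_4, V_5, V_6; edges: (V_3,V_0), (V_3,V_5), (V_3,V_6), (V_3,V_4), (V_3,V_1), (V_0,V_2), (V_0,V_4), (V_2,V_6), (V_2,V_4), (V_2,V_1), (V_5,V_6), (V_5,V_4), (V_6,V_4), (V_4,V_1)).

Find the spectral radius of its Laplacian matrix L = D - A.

Degrees: deg(V_0) = 3, deg(V_1) = 3, deg(V_2) = 4, deg(V_3) = 5, deg(V_4) = 6, deg(V_5) = 3, deg(V_6) = 4.
L = D − A with rows/columns ordered (V_0, V_1, V_2, V_3, V_4, V_5, V_6):
  [ 3,  0, -1, -1, -1,  0,  0]
  [ 0,  3, -1, -1, -1,  0,  0]
  [-1, -1,  4,  0, -1,  0, -1]
  [-1, -1,  0,  5, -1, -1, -1]
  [-1, -1, -1, -1,  6, -1, -1]
  [ 0,  0,  0, -1, -1,  3, -1]
  [ 0,  0, -1, -1, -1, -1,  4]
Characteristic polynomial: det(λI − L) = λ(λ² − 9λ + 16)(λ − 3)(λ − 4)(λ − 5)(λ − 7).
Roots: λ = 0; (λ² − 9λ + 16) = 0 ⇒ λ = (9 ± √17)/2 ≈ 2.4384, 6.5616; (λ − 3) = 0 ⇒ λ = 3; (λ − 4) = 0 ⇒ λ = 4; (λ − 5) = 0 ⇒ λ = 5; (λ − 7) = 0 ⇒ λ = 7.
(Check: the roots sum (with multiplicity) to 28, matching trace L = Σdeg = 2·14 = 28.)
Laplacian eigenvalues: [0.0, 2.4384, 3.0, 4.0, 5.0, 6.5616, 7.0]. Largest eigenvalue (spectral radius) = 7.0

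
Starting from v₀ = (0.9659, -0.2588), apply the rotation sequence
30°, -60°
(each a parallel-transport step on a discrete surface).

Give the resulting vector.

Total rotation: 30° + (-60°) = -30°. Final vector: (0.7071, -0.7071)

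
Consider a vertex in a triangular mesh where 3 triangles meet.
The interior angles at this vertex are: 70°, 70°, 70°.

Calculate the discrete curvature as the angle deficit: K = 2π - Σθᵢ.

Sum of angles = 210°. K = 360° - 210° = 150° = 5π/6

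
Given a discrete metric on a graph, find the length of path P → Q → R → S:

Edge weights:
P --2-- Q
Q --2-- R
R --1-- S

Arc length = 2 + 2 + 1 = 5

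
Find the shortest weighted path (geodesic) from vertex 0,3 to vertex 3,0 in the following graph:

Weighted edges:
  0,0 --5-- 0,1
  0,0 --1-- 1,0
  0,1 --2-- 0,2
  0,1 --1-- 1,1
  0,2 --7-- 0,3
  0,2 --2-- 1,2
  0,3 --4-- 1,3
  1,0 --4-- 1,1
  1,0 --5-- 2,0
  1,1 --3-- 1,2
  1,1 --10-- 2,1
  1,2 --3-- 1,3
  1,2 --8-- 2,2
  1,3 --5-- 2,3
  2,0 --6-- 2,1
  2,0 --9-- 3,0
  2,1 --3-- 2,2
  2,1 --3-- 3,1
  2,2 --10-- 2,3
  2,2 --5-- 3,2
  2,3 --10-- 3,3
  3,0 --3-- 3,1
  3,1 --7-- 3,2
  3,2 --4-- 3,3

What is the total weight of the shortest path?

Shortest path: 0,3 → 1,3 → 1,2 → 2,2 → 2,1 → 3,1 → 3,0, total weight = 24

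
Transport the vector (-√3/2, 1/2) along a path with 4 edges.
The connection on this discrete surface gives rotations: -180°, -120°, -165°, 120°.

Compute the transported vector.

Total rotation: (-180°) + (-120°) + (-165°) + 120° = -345° ≡ 15° (mod 360°). Final vector: (-0.9659, 0.2588)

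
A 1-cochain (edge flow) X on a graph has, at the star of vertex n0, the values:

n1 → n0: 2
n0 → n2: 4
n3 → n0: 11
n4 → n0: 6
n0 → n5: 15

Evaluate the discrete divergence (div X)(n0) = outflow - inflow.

Divergence = sum of outgoing flows = (-2) + 4 + (-11) + (-6) + 15 = 0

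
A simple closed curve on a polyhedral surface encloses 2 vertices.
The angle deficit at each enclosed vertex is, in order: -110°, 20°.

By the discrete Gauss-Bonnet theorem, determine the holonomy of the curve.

Holonomy = total enclosed curvature = (-110°) + 20° = -90°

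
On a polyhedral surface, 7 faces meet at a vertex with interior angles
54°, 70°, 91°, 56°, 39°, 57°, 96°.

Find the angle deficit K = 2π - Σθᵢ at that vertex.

Sum of angles = 463°. K = 360° - 463° = -103° = -103π/180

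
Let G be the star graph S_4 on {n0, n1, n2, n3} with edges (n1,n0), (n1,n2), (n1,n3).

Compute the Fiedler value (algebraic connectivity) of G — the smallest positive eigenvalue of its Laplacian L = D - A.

The star S_4 is the complete bipartite graph K_{1,3} (one hub of degree 3, 3 leaves of degree 1). The Laplacian spectrum of K_{p,q} is 0, p (multiplicity q−1), q (multiplicity p−1), p+q. With p = 1, q = 3: 0 once, 1 with multiplicity 2, and 4 once. (Check: trace L = sum of degrees = 6 = 2·1 + 4.)
Laplacian eigenvalues: [0.0, 1.0, 1.0, 4.0]. Algebraic connectivity (smallest non-zero eigenvalue) = 1.0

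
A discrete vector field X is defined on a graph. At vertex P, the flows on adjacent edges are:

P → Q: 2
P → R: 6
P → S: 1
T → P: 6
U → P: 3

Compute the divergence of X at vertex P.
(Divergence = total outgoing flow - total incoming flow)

Divergence = sum of outgoing flows = 2 + 6 + 1 + (-6) + (-3) = 0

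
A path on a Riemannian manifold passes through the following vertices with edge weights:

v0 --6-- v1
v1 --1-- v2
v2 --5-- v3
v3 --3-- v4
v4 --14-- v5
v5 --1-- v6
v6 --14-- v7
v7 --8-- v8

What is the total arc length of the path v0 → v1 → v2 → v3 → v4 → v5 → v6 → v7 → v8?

Arc length = 6 + 1 + 5 + 3 + 14 + 1 + 14 + 8 = 52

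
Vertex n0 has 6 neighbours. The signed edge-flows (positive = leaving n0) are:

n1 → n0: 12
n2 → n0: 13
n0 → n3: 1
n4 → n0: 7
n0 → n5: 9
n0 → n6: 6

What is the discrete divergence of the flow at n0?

Divergence = sum of outgoing flows = (-12) + (-13) + 1 + (-7) + 9 + 6 = -16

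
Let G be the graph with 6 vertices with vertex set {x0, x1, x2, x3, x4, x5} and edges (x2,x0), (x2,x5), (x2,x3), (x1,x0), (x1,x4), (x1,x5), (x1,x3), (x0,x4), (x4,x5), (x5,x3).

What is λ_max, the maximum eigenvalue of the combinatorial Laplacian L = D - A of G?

Degrees: deg(x0) = 3, deg(x1) = 4, deg(x2) = 3, deg(x3) = 3, deg(x4) = 3, deg(x5) = 4.
L = D − A with rows/columns ordered (x0, x1, x2, x3, x4, x5):
  [ 3, -1, -1,  0, -1,  0]
  [-1,  4,  0, -1, -1, -1]
  [-1,  0,  3, -1,  0, -1]
  [ 0, -1, -1,  3,  0, -1]
  [-1, -1,  0,  0,  3, -1]
  [ 0, -1, -1, -1, -1,  4]
Characteristic polynomial: det(λI − L) = λ(λ² − 8λ + 13)(λ − 3)(λ − 4)(λ − 5).
Roots: λ = 0; (λ² − 8λ + 13) = 0 ⇒ λ = 4 ± √3 ≈ 2.2679, 5.7321; (λ − 3) = 0 ⇒ λ = 3; (λ − 4) = 0 ⇒ λ = 4; (λ − 5) = 0 ⇒ λ = 5.
(Check: the roots sum (with multiplicity) to 20, matching trace L = Σdeg = 2·10 = 20.)
Laplacian eigenvalues: [0.0, 2.2679, 3.0, 4.0, 5.0, 5.7321]. Largest eigenvalue (spectral radius) = 5.7321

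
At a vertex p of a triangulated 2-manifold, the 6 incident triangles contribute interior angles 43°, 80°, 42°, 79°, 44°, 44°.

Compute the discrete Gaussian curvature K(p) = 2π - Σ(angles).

Sum of angles = 332°. K = 360° - 332° = 28° = 7π/45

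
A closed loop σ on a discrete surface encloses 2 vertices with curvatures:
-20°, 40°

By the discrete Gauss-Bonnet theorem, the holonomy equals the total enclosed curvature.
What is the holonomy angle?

Holonomy = total enclosed curvature = (-20°) + 40° = 20°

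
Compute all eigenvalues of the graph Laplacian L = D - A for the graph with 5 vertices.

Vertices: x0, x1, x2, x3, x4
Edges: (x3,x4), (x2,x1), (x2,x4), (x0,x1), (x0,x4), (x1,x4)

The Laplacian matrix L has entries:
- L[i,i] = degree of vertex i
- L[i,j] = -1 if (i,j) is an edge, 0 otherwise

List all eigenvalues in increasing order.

Degrees: deg(x0) = 2, deg(x1) = 3, deg(x2) = 2, deg(x3) = 1, deg(x4) = 4.
L = D − A with rows/columns ordered (x0, x1, x2, x3, x4):
  [ 2, -1,  0,  0, -1]
  [-1,  3, -1,  0, -1]
  [ 0, -1,  2,  0, -1]
  [ 0,  0,  0,  1, -1]
  [-1, -1, -1, -1,  4]
Characteristic polynomial: det(λI − L) = λ(λ − 1)(λ − 2)(λ − 4)(λ − 5).
Roots: λ = 0; (λ − 1) = 0 ⇒ λ = 1; (λ − 2) = 0 ⇒ λ = 2; (λ − 4) = 0 ⇒ λ = 4; (λ − 5) = 0 ⇒ λ = 5.
(Check: the roots sum (with multiplicity) to 12, matching trace L = Σdeg = 2·6 = 12.)
Laplacian eigenvalues (increasing order): [0.0, 1.0, 2.0, 4.0, 5.0]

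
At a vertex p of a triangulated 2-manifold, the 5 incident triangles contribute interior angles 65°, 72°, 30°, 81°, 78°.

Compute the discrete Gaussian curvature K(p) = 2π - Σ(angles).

Sum of angles = 326°. K = 360° - 326° = 34° = 17π/90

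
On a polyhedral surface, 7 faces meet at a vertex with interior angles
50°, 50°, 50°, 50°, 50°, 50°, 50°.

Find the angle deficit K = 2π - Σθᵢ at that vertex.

Sum of angles = 350°. K = 360° - 350° = 10°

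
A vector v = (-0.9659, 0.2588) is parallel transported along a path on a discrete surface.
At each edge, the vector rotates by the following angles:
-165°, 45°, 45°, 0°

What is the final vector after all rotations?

Total rotation: (-165°) + 45° + 45° + 0° = -75°. Final vector: (0, 1)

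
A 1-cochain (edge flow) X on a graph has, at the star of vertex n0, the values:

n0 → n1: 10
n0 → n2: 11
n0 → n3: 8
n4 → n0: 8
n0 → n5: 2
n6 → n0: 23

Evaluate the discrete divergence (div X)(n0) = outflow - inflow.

Divergence = sum of outgoing flows = 10 + 11 + 8 + (-8) + 2 + (-23) = 0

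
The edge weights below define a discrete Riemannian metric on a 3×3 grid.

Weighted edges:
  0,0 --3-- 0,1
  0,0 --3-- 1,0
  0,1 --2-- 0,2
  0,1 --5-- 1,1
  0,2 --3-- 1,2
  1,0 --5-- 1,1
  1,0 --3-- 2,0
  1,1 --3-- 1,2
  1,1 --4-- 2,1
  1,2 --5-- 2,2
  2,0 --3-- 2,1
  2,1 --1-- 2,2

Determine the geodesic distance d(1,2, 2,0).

Shortest path: 1,2 → 2,2 → 2,1 → 2,0, total weight = 9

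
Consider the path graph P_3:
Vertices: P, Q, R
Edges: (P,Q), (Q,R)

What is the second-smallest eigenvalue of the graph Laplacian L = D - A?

The path graph P_n has Laplacian eigenvalues λ_k = 2 − 2cos(kπ/n), k = 0, 1, …, n−1. Here n = 3:
k=0: 2 − 2cos(0) = 0.0; k=1: 2 − 2cos(π/3) = 1.0; k=2: 2 − 2cos(2π/3) = 3.0.
Laplacian eigenvalues: [0.0, 1.0, 3.0]. Algebraic connectivity (smallest non-zero eigenvalue) = 1.0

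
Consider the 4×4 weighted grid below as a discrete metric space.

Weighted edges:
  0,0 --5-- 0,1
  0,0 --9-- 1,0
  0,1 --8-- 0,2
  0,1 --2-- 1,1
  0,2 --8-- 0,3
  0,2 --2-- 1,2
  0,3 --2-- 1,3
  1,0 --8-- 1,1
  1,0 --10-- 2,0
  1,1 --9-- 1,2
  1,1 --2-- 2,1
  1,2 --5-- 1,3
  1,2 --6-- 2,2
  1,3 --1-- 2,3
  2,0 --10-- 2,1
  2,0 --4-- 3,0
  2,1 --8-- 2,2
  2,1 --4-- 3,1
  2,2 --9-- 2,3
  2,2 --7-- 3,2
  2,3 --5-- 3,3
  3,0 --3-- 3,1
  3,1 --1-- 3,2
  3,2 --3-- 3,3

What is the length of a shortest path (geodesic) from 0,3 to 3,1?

Shortest path: 0,3 → 1,3 → 2,3 → 3,3 → 3,2 → 3,1, total weight = 12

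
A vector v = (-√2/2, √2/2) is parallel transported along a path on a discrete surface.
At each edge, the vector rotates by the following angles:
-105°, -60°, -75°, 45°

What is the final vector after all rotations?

Total rotation: (-105°) + (-60°) + (-75°) + 45° = -195° ≡ 165° (mod 360°). Final vector: (0.5000, -0.8660)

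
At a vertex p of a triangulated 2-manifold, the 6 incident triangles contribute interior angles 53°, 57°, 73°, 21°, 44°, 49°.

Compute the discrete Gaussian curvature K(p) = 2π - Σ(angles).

Sum of angles = 297°. K = 360° - 297° = 63° = 7π/20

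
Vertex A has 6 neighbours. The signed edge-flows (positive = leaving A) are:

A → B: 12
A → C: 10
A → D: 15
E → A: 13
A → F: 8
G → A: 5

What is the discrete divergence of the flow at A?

Divergence = sum of outgoing flows = 12 + 10 + 15 + (-13) + 8 + (-5) = 27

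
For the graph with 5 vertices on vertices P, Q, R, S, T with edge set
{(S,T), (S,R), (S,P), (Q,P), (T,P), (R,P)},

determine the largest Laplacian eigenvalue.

Degrees: deg(P) = 4, deg(Q) = 1, deg(R) = 2, deg(S) = 3, deg(T) = 2.
L = D − A with rows/columns ordered (P, Q, R, S, T):
  [ 4, -1, -1, -1, -1]
  [-1,  1,  0,  0,  0]
  [-1,  0,  2, -1,  0]
  [-1,  0, -1,  3, -1]
  [-1,  0,  0, -1,  2]
Characteristic polynomial: det(λI − L) = λ(λ − 1)(λ − 2)(λ − 4)(λ − 5).
Roots: λ = 0; (λ − 1) = 0 ⇒ λ = 1; (λ − 2) = 0 ⇒ λ = 2; (λ − 4) = 0 ⇒ λ = 4; (λ − 5) = 0 ⇒ λ = 5.
(Check: the roots sum (with multiplicity) to 12, matching trace L = Σdeg = 2·6 = 12.)
Laplacian eigenvalues: [0.0, 1.0, 2.0, 4.0, 5.0]. Largest eigenvalue (spectral radius) = 5.0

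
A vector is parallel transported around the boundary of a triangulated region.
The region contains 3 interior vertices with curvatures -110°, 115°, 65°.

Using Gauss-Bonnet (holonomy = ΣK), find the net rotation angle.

Holonomy = total enclosed curvature = (-110°) + 115° + 65° = 70°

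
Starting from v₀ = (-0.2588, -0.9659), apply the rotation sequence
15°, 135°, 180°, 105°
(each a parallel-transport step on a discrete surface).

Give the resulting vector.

Total rotation: 15° + 135° + 180° + 105° = 435° ≡ 75° (mod 360°). Final vector: (0.8660, -0.5000)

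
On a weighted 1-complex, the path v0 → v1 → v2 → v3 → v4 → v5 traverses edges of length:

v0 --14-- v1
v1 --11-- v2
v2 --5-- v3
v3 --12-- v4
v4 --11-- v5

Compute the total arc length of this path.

Arc length = 14 + 11 + 5 + 12 + 11 = 53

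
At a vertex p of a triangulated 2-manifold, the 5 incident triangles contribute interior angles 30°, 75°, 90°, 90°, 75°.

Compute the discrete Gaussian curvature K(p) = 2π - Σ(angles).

Sum of angles = 360°. K = 360° - 360° = 0° = 0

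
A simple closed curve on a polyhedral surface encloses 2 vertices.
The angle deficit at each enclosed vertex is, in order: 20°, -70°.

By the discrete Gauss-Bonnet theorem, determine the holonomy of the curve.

Holonomy = total enclosed curvature = 20° + (-70°) = -50°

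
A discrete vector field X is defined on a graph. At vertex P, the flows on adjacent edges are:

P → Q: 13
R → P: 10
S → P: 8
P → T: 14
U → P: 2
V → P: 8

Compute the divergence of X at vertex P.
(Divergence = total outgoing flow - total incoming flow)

Divergence = sum of outgoing flows = 13 + (-10) + (-8) + 14 + (-2) + (-8) = -1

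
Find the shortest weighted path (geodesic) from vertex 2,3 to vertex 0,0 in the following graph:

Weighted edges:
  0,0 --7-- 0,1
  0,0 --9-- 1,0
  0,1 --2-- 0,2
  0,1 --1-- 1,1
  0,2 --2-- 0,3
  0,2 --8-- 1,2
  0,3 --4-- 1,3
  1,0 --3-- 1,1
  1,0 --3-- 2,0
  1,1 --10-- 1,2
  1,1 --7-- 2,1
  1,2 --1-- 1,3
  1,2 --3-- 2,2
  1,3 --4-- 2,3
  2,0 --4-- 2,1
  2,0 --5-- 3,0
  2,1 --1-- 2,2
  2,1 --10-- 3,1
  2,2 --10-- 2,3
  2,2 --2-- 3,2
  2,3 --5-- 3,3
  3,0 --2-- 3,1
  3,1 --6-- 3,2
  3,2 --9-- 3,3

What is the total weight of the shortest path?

Shortest path: 2,3 → 1,3 → 0,3 → 0,2 → 0,1 → 0,0, total weight = 19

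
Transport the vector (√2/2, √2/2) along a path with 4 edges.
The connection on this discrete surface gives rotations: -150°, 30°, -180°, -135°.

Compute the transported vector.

Total rotation: (-150°) + 30° + (-180°) + (-135°) = -435° ≡ -75° (mod 360°). Final vector: (0.8660, -0.5000)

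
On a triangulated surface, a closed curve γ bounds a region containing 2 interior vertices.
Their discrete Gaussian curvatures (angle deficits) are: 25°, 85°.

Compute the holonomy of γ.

Holonomy = total enclosed curvature = 25° + 85° = 110°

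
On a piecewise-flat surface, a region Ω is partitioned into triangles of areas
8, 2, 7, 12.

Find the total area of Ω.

8 + 2 + 7 + 12 = 29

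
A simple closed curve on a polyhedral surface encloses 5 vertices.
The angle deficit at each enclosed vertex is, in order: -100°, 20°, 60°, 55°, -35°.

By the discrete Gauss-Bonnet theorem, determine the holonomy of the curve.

Holonomy = total enclosed curvature = (-100°) + 20° + 60° + 55° + (-35°) = 0°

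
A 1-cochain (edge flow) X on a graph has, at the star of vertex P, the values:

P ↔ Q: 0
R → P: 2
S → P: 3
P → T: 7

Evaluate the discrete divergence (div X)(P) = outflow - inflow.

Divergence = sum of outgoing flows = 0 + (-2) + (-3) + 7 = 2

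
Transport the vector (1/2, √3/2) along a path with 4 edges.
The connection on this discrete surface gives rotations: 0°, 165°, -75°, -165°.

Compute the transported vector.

Total rotation: 0° + 165° + (-75°) + (-165°) = -75°. Final vector: (0.9659, -0.2588)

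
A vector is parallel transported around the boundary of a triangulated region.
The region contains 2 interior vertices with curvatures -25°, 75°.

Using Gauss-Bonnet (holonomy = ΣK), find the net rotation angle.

Holonomy = total enclosed curvature = (-25°) + 75° = 50°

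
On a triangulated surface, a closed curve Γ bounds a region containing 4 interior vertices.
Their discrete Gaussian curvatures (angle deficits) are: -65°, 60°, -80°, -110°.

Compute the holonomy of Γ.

Holonomy = total enclosed curvature = (-65°) + 60° + (-80°) + (-110°) = -195°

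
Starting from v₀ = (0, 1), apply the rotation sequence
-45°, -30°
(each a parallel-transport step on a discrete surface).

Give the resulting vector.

Total rotation: (-45°) + (-30°) = -75°. Final vector: (0.9659, 0.2588)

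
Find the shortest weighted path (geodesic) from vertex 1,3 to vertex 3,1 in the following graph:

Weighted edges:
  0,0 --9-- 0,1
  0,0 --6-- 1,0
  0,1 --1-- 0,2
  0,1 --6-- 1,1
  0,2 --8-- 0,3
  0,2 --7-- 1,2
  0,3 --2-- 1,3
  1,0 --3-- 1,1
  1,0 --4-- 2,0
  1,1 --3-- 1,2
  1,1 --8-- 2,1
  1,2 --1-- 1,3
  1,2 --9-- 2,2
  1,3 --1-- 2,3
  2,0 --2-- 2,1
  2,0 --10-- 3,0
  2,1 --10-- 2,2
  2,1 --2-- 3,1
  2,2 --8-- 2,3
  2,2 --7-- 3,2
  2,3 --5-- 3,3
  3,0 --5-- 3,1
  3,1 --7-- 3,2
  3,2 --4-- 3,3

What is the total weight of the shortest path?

Shortest path: 1,3 → 1,2 → 1,1 → 2,1 → 3,1, total weight = 14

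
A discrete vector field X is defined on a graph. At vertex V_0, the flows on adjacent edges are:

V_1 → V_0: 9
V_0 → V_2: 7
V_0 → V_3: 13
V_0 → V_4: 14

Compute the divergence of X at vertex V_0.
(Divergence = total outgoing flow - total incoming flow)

Divergence = sum of outgoing flows = (-9) + 7 + 13 + 14 = 25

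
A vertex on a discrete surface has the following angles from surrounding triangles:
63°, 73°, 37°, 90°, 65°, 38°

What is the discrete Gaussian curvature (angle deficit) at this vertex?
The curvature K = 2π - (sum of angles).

Sum of angles = 366°. K = 360° - 366° = -6° = -π/30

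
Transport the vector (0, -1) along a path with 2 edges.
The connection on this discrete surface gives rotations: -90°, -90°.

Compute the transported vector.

Total rotation: (-90°) + (-90°) = -180° ≡ 180° (mod 360°). Final vector: (0, 1)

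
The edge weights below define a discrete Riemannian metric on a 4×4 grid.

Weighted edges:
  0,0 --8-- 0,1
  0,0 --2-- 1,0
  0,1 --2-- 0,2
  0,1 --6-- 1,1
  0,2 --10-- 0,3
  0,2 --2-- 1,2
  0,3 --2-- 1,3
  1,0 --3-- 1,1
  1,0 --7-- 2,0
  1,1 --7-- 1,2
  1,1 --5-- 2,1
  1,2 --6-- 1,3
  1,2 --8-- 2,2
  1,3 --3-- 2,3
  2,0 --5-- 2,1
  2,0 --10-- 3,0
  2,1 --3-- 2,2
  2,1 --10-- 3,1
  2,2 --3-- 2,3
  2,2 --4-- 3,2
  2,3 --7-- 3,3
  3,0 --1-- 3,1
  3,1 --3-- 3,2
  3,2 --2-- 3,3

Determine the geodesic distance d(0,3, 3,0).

Shortest path: 0,3 → 1,3 → 2,3 → 2,2 → 3,2 → 3,1 → 3,0, total weight = 16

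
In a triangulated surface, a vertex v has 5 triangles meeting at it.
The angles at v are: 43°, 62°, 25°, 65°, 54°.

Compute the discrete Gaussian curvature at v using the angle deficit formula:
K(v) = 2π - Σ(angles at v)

Sum of angles = 249°. K = 360° - 249° = 111° = 37π/60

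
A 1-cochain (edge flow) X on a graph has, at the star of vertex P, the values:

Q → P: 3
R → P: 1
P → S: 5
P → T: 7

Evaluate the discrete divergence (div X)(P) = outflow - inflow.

Divergence = sum of outgoing flows = (-3) + (-1) + 5 + 7 = 8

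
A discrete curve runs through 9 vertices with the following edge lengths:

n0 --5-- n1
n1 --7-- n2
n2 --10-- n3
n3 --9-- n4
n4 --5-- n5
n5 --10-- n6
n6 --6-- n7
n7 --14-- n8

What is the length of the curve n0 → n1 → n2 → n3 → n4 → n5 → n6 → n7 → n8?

Arc length = 5 + 7 + 10 + 9 + 5 + 10 + 6 + 14 = 66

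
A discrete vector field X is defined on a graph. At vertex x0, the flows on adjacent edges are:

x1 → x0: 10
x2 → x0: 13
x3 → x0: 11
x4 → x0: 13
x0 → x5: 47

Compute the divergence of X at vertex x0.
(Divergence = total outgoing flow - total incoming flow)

Divergence = sum of outgoing flows = (-10) + (-13) + (-11) + (-13) + 47 = 0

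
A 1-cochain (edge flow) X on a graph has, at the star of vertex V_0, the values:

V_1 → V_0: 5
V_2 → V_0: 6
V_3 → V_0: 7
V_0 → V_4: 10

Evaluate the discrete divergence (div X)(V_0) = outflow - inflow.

Divergence = sum of outgoing flows = (-5) + (-6) + (-7) + 10 = -8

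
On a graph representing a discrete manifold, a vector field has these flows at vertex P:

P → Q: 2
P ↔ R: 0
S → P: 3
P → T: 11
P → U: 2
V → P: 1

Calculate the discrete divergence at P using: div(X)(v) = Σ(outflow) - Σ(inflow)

Divergence = sum of outgoing flows = 2 + 0 + (-3) + 11 + 2 + (-1) = 11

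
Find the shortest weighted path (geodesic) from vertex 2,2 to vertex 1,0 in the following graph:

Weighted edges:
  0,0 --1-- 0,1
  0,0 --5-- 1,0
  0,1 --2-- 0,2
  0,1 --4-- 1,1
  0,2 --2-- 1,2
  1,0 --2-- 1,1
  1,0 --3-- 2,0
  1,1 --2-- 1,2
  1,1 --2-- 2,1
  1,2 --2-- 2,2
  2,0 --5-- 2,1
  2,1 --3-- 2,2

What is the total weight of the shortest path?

Shortest path: 2,2 → 1,2 → 1,1 → 1,0, total weight = 6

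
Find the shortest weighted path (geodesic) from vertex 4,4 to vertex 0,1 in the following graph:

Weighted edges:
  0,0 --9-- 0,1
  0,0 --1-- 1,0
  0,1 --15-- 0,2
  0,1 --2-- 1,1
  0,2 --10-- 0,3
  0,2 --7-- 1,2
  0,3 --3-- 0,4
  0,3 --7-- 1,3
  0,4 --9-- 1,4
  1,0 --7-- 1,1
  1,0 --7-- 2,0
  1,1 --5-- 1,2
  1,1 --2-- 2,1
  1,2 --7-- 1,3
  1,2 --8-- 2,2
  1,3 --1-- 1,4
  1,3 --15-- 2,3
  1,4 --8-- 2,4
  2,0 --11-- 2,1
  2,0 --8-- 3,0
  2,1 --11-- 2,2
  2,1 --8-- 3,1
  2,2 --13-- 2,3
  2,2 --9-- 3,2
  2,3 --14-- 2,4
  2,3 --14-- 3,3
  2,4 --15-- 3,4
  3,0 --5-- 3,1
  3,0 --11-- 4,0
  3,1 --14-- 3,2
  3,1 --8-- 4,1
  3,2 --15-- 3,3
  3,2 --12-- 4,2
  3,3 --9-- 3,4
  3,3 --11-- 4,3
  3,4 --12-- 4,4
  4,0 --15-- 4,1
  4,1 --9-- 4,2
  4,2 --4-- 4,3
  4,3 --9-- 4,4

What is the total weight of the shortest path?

Shortest path: 4,4 → 4,3 → 4,2 → 4,1 → 3,1 → 2,1 → 1,1 → 0,1, total weight = 42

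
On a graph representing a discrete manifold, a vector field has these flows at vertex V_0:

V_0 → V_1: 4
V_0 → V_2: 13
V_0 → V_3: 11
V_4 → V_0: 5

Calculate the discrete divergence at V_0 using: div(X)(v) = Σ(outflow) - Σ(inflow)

Divergence = sum of outgoing flows = 4 + 13 + 11 + (-5) = 23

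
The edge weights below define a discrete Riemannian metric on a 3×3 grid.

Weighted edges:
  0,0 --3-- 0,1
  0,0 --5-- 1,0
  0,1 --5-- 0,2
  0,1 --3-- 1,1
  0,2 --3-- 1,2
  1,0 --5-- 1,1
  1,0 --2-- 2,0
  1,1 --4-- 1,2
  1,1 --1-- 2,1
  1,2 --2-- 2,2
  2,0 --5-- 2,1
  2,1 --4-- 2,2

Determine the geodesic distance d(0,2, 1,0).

Shortest path: 0,2 → 1,2 → 1,1 → 1,0, total weight = 12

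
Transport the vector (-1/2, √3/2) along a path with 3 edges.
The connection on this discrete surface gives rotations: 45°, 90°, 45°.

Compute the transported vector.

Total rotation: 45° + 90° + 45° = 180°. Final vector: (0.5000, -0.8660)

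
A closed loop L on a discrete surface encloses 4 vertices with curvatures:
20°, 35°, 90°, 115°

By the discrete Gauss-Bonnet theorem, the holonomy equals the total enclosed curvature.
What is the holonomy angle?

Holonomy = total enclosed curvature = 20° + 35° + 90° + 115° = 260°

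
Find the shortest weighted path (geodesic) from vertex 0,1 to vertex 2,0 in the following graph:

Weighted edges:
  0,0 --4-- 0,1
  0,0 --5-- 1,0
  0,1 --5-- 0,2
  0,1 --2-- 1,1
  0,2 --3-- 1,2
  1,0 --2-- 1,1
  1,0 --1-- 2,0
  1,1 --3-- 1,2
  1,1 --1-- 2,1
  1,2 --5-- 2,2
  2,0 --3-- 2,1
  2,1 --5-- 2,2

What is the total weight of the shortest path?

Shortest path: 0,1 → 1,1 → 1,0 → 2,0, total weight = 5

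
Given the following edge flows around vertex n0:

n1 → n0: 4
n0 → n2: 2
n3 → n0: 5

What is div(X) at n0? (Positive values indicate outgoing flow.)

Divergence = sum of outgoing flows = (-4) + 2 + (-5) = -7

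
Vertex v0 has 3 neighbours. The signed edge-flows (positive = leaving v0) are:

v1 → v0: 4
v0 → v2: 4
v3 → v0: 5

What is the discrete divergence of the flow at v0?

Divergence = sum of outgoing flows = (-4) + 4 + (-5) = -5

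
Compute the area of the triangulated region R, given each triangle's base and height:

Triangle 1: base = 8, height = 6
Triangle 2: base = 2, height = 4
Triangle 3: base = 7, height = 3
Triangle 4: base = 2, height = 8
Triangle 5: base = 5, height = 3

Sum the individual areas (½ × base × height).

(1/2)×8×6 + (1/2)×2×4 + (1/2)×7×3 + (1/2)×2×8 + (1/2)×5×3 = 54.0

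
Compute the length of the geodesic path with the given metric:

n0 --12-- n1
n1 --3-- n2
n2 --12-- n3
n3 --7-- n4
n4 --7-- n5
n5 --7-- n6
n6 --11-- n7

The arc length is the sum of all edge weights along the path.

Arc length = 12 + 3 + 12 + 7 + 7 + 7 + 11 = 59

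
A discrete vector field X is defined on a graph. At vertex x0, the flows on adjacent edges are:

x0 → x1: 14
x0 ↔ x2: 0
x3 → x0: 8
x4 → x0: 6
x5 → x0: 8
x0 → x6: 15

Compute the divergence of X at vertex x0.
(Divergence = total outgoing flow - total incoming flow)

Divergence = sum of outgoing flows = 14 + 0 + (-8) + (-6) + (-8) + 15 = 7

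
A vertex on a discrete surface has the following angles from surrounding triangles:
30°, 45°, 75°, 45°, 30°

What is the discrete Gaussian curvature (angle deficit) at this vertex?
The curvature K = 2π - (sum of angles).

Sum of angles = 225°. K = 360° - 225° = 135° = 3π/4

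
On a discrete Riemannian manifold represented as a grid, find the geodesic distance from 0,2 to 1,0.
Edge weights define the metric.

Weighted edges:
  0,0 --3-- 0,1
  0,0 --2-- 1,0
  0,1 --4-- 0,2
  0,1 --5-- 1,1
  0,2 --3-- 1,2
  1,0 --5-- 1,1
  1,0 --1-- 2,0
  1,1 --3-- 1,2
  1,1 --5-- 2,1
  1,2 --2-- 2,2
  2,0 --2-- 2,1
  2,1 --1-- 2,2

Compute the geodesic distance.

Shortest path: 0,2 → 0,1 → 0,0 → 1,0, total weight = 9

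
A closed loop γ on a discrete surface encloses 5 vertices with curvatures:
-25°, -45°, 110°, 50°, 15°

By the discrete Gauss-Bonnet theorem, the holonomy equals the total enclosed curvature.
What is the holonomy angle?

Holonomy = total enclosed curvature = (-25°) + (-45°) + 110° + 50° + 15° = 105°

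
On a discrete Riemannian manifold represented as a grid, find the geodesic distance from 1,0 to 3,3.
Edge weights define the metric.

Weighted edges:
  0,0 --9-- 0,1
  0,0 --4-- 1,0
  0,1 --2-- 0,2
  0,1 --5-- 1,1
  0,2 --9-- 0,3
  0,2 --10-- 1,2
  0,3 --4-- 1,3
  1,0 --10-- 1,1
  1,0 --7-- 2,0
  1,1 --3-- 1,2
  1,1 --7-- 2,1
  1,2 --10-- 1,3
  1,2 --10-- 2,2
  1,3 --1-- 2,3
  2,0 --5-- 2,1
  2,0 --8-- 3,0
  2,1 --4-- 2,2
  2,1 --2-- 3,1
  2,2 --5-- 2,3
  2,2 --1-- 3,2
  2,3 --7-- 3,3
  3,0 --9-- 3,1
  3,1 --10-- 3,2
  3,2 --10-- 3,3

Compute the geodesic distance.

Shortest path: 1,0 → 2,0 → 2,1 → 2,2 → 3,2 → 3,3, total weight = 27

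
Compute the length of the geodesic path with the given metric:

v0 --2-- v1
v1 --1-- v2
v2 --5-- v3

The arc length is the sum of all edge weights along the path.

Arc length = 2 + 1 + 5 = 8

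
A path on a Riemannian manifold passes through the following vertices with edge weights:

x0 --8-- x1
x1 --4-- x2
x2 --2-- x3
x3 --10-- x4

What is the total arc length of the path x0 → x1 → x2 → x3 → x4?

Arc length = 8 + 4 + 2 + 10 = 24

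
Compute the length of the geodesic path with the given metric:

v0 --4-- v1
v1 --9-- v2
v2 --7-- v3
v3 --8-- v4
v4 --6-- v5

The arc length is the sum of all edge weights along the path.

Arc length = 4 + 9 + 7 + 8 + 6 = 34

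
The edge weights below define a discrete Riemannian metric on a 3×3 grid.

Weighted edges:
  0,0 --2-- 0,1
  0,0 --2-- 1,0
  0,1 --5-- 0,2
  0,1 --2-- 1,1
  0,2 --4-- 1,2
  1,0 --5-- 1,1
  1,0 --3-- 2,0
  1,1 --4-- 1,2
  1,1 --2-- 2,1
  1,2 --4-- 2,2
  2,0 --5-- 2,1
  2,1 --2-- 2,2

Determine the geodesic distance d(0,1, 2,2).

Shortest path: 0,1 → 1,1 → 2,1 → 2,2, total weight = 6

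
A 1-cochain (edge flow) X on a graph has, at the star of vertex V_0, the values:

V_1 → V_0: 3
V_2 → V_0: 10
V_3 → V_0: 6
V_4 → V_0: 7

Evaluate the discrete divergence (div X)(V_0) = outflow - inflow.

Divergence = sum of outgoing flows = (-3) + (-10) + (-6) + (-7) = -26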